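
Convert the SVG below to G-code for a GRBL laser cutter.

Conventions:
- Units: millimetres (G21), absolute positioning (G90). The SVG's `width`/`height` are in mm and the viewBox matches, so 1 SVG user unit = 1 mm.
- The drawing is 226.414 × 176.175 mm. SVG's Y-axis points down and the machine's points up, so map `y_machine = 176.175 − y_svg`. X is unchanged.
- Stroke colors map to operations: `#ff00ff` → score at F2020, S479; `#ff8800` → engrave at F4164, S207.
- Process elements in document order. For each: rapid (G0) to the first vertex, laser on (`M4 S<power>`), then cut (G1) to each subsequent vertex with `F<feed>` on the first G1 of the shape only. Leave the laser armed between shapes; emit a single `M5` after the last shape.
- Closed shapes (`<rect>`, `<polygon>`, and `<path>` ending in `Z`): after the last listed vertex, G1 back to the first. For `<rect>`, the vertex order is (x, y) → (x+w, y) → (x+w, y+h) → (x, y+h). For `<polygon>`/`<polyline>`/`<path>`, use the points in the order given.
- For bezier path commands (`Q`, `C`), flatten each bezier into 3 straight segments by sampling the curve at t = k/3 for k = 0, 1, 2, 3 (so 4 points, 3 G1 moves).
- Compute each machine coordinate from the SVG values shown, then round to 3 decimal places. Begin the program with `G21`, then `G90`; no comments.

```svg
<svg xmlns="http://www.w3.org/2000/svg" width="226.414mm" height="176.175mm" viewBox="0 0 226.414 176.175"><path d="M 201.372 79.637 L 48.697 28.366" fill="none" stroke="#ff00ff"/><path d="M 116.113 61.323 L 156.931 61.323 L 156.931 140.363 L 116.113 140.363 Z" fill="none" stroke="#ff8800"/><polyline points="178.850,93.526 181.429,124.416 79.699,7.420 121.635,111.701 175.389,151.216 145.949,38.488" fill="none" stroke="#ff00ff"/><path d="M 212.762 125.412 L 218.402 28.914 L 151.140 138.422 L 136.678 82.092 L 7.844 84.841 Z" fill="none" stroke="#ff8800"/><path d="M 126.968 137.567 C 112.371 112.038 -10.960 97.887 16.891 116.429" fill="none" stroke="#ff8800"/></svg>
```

1 u = 1 mm; y_m = 176.175 − y.

[1] `<path>` line segment, #ff00ff→score S479 F2020: (201.372,96.538) → (48.697,147.809)

[2] `<path>` rectangle, #ff8800→engrave S207 F4164: (116.113,114.852) → (156.931,114.852) → (156.931,35.812) → (116.113,35.812) → (116.113,114.852) (closed)

[3] `<polyline>` open polyline, #ff00ff→score S479 F2020: (178.850,82.649) → (181.429,51.759) → (79.699,168.755) → (121.635,64.474) → (175.389,24.959) → (145.949,137.687)

[4] `<path>` closed polygon, #ff8800→engrave S207 F4164: (212.762,50.763) → (218.402,147.261) → (151.140,37.753) → (136.678,94.083) → (7.844,91.334) → (212.762,50.763) (closed)

[5] `<path>` cubic bezier, #ff8800→engrave S207 F4164: (126.968,38.608) → (85.753,59.555) → (29.807,68.180) → (16.891,59.746)

G21
G90
G0 X201.372 Y96.538
M4 S479
G1 X48.697 Y147.809 F2020
G0 X116.113 Y114.852
M4 S207
G1 X156.931 Y114.852 F4164
G1 X156.931 Y35.812
G1 X116.113 Y35.812
G1 X116.113 Y114.852
G0 X178.850 Y82.649
M4 S479
G1 X181.429 Y51.759 F2020
G1 X79.699 Y168.755
G1 X121.635 Y64.474
G1 X175.389 Y24.959
G1 X145.949 Y137.687
G0 X212.762 Y50.763
M4 S207
G1 X218.402 Y147.261 F4164
G1 X151.140 Y37.753
G1 X136.678 Y94.083
G1 X7.844 Y91.334
G1 X212.762 Y50.763
G0 X126.968 Y38.608
M4 S207
G1 X85.753 Y59.555 F4164
G1 X29.807 Y68.180
G1 X16.891 Y59.746
M5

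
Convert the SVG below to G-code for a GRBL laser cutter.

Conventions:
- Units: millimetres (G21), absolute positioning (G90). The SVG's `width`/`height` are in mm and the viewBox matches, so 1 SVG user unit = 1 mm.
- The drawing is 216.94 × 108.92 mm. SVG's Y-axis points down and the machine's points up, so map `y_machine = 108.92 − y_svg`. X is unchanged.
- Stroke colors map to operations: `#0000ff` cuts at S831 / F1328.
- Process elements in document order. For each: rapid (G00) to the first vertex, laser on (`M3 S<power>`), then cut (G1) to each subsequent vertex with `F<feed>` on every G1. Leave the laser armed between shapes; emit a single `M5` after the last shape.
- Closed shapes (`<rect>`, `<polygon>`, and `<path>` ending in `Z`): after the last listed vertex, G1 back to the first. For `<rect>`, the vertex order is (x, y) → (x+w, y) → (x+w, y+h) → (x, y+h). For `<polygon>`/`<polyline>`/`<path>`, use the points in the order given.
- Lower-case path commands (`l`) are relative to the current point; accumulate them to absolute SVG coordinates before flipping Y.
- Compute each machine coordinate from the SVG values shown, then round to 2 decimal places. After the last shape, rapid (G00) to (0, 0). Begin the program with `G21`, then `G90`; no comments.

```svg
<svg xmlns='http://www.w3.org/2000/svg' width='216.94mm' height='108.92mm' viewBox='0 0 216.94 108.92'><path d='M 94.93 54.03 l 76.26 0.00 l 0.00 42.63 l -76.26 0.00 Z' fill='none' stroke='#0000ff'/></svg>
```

G21
G90
G00 X94.93 Y54.89
M3 S831
G1 X171.19 Y54.89 F1328
G1 X171.19 Y12.26 F1328
G1 X94.93 Y12.26 F1328
G1 X94.93 Y54.89 F1328
M5
G00 X0.00 Y0.00

Since the viewBox matches the mm dimensions, user units are millimetres directly. The only transform is the Y-flip y_m = 108.92 − y_svg.

Shape 1 is a rectangle drawn with `<path>`. Its stroke #0000ff means cut at S831, F1328. After flipping Y the toolpath is (94.93,54.89) → (171.19,54.89) → (171.19,12.26) → (94.93,12.26) → (94.93,54.89), returning to the start.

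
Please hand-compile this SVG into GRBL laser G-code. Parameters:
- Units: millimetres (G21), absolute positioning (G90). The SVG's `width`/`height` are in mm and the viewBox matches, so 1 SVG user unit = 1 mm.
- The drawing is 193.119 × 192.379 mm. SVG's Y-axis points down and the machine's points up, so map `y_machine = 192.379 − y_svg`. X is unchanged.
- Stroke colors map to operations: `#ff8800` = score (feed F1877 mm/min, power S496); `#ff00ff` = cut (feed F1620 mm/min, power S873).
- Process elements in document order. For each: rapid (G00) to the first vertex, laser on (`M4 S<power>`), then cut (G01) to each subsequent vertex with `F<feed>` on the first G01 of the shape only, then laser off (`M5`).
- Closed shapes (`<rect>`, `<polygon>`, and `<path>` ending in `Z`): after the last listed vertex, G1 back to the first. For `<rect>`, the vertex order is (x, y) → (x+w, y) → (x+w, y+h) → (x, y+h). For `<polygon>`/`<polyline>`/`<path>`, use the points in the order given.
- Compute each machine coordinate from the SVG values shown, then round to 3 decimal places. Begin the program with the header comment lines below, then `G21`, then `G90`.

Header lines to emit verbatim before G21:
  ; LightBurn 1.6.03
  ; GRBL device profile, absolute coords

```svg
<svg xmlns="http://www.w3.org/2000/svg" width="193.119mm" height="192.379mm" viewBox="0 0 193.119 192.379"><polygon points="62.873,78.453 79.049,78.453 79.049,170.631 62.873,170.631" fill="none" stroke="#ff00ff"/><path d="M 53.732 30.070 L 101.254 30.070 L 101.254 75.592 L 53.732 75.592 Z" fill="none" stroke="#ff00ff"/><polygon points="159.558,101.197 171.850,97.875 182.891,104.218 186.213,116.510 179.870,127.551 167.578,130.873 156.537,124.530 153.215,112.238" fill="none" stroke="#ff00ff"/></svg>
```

1 u = 1 mm; y_m = 192.379 − y.

[1] `<polygon>` rectangle, #ff00ff→cut S873 F1620: (62.873,113.926) → (79.049,113.926) → (79.049,21.748) → (62.873,21.748) → (62.873,113.926) (closed)

[2] `<path>` rectangle, #ff00ff→cut S873 F1620: (53.732,162.309) → (101.254,162.309) → (101.254,116.787) → (53.732,116.787) → (53.732,162.309) (closed)

[3] `<polygon>` regular polygon, #ff00ff→cut S873 F1620: (159.558,91.182) → (171.850,94.504) → (182.891,88.161) → (186.213,75.869) → (179.870,64.828) → (167.578,61.506) → (156.537,67.849) → (153.215,80.141) → (159.558,91.182) (closed)

; LightBurn 1.6.03
; GRBL device profile, absolute coords
G21
G90
G00 X62.873 Y113.926
M4 S873
G01 X79.049 Y113.926 F1620
G01 X79.049 Y21.748
G01 X62.873 Y21.748
G01 X62.873 Y113.926
M5
G00 X53.732 Y162.309
M4 S873
G01 X101.254 Y162.309 F1620
G01 X101.254 Y116.787
G01 X53.732 Y116.787
G01 X53.732 Y162.309
M5
G00 X159.558 Y91.182
M4 S873
G01 X171.850 Y94.504 F1620
G01 X182.891 Y88.161
G01 X186.213 Y75.869
G01 X179.870 Y64.828
G01 X167.578 Y61.506
G01 X156.537 Y67.849
G01 X153.215 Y80.141
G01 X159.558 Y91.182
M5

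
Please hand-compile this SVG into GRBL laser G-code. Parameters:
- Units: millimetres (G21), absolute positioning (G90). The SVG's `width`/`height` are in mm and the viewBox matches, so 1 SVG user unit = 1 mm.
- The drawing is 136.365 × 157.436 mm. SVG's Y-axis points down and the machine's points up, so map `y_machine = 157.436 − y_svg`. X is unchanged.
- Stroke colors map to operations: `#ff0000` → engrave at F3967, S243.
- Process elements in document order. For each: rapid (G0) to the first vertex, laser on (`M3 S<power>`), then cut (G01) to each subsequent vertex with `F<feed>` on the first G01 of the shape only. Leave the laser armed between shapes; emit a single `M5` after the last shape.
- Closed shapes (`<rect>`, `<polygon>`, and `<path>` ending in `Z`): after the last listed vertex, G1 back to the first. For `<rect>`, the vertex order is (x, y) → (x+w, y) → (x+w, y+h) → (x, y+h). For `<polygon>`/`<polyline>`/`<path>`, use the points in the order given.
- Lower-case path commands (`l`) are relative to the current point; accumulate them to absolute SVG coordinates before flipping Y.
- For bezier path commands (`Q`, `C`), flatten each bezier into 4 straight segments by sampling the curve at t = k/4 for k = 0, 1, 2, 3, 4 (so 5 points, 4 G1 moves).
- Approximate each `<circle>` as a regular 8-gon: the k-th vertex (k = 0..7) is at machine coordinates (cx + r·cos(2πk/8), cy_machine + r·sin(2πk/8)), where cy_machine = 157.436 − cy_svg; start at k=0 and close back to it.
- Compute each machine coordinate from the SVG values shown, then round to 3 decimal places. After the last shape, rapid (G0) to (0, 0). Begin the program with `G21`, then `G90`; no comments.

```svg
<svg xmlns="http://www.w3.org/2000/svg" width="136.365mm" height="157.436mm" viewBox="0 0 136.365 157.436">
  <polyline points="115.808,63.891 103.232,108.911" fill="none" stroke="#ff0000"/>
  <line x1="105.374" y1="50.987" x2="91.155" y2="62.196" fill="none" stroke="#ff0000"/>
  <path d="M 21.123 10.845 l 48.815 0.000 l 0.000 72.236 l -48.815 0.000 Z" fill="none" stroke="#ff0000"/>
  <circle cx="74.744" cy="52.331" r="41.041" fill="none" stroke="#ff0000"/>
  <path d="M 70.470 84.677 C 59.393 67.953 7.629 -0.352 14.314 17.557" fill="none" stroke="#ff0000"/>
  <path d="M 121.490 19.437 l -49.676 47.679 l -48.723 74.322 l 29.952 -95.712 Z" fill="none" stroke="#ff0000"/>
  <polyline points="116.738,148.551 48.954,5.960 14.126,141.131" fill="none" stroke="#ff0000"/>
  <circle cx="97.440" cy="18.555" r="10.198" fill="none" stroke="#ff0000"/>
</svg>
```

G21
G90
G0 X115.808 Y93.545
M3 S243
G01 X103.232 Y48.525 F3967
G0 X105.374 Y106.449
M3 S243
G01 X91.155 Y95.240 F3967
G0 X21.123 Y146.591
M3 S243
G01 X69.938 Y146.591 F3967
G01 X69.938 Y74.355
G01 X21.123 Y74.355
G01 X21.123 Y146.591
G0 X115.785 Y105.105
M3 S243
G01 X103.764 Y134.125 F3967
G01 X74.744 Y146.146
G01 X45.724 Y134.125
G01 X33.703 Y105.105
G01 X45.724 Y76.085
G01 X74.744 Y64.064
G01 X103.764 Y76.085
G01 X115.785 Y105.105
G0 X70.470 Y72.759
M3 S243
G01 X56.082 Y92.820 F3967
G01 X35.731 Y119.306
G01 X18.710 Y139.299
G01 X14.314 Y139.879
G0 X121.490 Y137.999
M3 S243
G01 X71.814 Y90.320 F3967
G01 X23.091 Y15.998
G01 X53.043 Y111.710
G01 X121.490 Y137.999
G0 X116.738 Y8.885
M3 S243
G01 X48.954 Y151.476 F3967
G01 X14.126 Y16.305
G0 X107.638 Y138.881
M3 S243
G01 X104.651 Y146.092 F3967
G01 X97.440 Y149.079
G01 X90.229 Y146.092
G01 X87.242 Y138.881
G01 X90.229 Y131.670
G01 X97.440 Y128.683
G01 X104.651 Y131.670
G01 X107.638 Y138.881
M5
G0 X0.000 Y0.000

1 u = 1 mm; y_m = 157.436 − y.

[1] `<polyline>` line segment, #ff0000→engrave S243 F3967: (115.808,93.545) → (103.232,48.525)

[2] `<line>` line segment, #ff0000→engrave S243 F3967: (105.374,106.449) → (91.155,95.240)

[3] `<path>` rectangle, #ff0000→engrave S243 F3967: (21.123,146.591) → (69.938,146.591) → (69.938,74.355) → (21.123,74.355) → (21.123,146.591) (closed)

[4] `<circle>` circle, #ff0000→engrave S243 F3967: (115.785,105.105) → (103.764,134.125) → (74.744,146.146) → (45.724,134.125) → (33.703,105.105) → (45.724,76.085) → (74.744,64.064) → (103.764,76.085) → (115.785,105.105) (closed)

[5] `<path>` cubic bezier, #ff0000→engrave S243 F3967: (70.470,72.759) → (56.082,92.820) → (35.731,119.306) → (18.710,139.299) → (14.314,139.879)

[6] `<path>` closed polygon, #ff0000→engrave S243 F3967: (121.490,137.999) → (71.814,90.320) → (23.091,15.998) → (53.043,111.710) → (121.490,137.999) (closed)

[7] `<polyline>` open polyline, #ff0000→engrave S243 F3967: (116.738,8.885) → (48.954,151.476) → (14.126,16.305)

[8] `<circle>` circle, #ff0000→engrave S243 F3967: (107.638,138.881) → (104.651,146.092) → (97.440,149.079) → (90.229,146.092) → (87.242,138.881) → (90.229,131.670) → (97.440,128.683) → (104.651,131.670) → (107.638,138.881) (closed)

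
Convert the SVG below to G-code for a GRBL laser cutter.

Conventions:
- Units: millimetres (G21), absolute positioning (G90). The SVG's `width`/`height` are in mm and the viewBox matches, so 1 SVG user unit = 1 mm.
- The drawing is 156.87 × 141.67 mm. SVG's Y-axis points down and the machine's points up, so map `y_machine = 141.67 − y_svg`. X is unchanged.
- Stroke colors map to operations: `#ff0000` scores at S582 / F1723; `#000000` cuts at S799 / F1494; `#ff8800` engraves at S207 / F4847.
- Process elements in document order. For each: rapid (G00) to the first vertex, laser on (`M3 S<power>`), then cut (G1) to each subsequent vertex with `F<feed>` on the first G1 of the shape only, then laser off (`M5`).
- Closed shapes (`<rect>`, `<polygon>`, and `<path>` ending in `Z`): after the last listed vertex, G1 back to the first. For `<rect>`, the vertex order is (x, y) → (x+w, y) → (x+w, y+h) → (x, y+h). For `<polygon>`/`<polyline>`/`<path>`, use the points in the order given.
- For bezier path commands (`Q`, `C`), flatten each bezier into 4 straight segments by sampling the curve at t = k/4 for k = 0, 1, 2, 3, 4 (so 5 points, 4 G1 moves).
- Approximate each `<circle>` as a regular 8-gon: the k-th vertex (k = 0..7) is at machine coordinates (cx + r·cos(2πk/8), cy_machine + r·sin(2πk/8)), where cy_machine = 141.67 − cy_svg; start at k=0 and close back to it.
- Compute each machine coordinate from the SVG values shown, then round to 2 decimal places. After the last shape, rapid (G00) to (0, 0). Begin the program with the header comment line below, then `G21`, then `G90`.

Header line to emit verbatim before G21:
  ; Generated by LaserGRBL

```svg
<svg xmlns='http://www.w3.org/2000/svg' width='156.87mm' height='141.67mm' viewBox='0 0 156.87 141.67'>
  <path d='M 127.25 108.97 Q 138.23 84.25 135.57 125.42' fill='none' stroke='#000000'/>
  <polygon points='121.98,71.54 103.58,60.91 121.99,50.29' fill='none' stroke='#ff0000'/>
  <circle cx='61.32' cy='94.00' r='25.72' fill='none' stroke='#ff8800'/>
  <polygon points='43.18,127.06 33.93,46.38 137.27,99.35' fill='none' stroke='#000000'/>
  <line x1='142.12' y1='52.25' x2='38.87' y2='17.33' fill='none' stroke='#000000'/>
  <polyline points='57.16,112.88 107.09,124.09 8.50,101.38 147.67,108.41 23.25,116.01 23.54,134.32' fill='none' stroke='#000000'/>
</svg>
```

; Generated by LaserGRBL
G21
G90
G00 X127.25 Y32.70
M3 S799
G1 X131.89 Y40.94 F1494
G1 X134.82 Y40.95
G1 X136.05 Y32.72
G1 X135.57 Y16.25
M5
G00 X121.98 Y70.13
M3 S582
G1 X103.58 Y80.76 F1723
G1 X121.99 Y91.38
G1 X121.98 Y70.13
M5
G00 X87.04 Y47.67
M3 S207
G1 X79.51 Y65.86 F4847
G1 X61.32 Y73.39
G1 X43.13 Y65.86
G1 X35.60 Y47.67
G1 X43.13 Y29.48
G1 X61.32 Y21.95
G1 X79.51 Y29.48
G1 X87.04 Y47.67
M5
G00 X43.18 Y14.61
M3 S799
G1 X33.93 Y95.29 F1494
G1 X137.27 Y42.32
G1 X43.18 Y14.61
M5
G00 X142.12 Y89.42
M3 S799
G1 X38.87 Y124.34 F1494
M5
G00 X57.16 Y28.79
M3 S799
G1 X107.09 Y17.58 F1494
G1 X8.50 Y40.29
G1 X147.67 Y33.26
G1 X23.25 Y25.66
G1 X23.54 Y7.35
M5
G00 X0.00 Y0.00

viewBox `0 0 156.87 141.67` with mm width/height → 1 unit = 1 mm. Flip: y_m = 141.67 − y_svg.

**Shape 1** — `<path>` quadratic bezier, stroke `#000000` → cut (S799, F1494). Control points (SVG): P0=(127.25,108.97), P1=(138.23,84.25), P2=(135.57,125.42); sampled at t=k/4. Machine vertices: (127.25,32.70) → (131.89,40.94) → (134.82,40.95) → (136.05,32.72) → (135.57,16.25). Open path.

**Shape 2** — `<polygon>` regular polygon, stroke `#ff0000` → score (S582, F1723). Machine vertices: (121.98,70.13) → (103.58,80.76) → (121.99,91.38) → (121.98,70.13). Closed: final G1 returns to the first vertex.

**Shape 3** — `<circle>` circle, stroke `#ff8800` → engrave (S207, F4847). Machine vertices: (87.04,47.67) → (79.51,65.86) → (61.32,73.39) → (43.13,65.86) → (35.60,47.67) → (43.13,29.48) → (61.32,21.95) → (79.51,29.48) → (87.04,47.67). Closed: final G1 returns to the first vertex.

**Shape 4** — `<polygon>` closed polygon, stroke `#000000` → cut (S799, F1494). Machine vertices: (43.18,14.61) → (33.93,95.29) → (137.27,42.32) → (43.18,14.61). Closed: final G1 returns to the first vertex.

**Shape 5** — `<line>` line segment, stroke `#000000` → cut (S799, F1494). Machine vertices: (142.12,89.42) → (38.87,124.34). Open path.

**Shape 6** — `<polyline>` open polyline, stroke `#000000` → cut (S799, F1494). Machine vertices: (57.16,28.79) → (107.09,17.58) → (8.50,40.29) → (147.67,33.26) → (23.25,25.66) → (23.54,7.35). Open path.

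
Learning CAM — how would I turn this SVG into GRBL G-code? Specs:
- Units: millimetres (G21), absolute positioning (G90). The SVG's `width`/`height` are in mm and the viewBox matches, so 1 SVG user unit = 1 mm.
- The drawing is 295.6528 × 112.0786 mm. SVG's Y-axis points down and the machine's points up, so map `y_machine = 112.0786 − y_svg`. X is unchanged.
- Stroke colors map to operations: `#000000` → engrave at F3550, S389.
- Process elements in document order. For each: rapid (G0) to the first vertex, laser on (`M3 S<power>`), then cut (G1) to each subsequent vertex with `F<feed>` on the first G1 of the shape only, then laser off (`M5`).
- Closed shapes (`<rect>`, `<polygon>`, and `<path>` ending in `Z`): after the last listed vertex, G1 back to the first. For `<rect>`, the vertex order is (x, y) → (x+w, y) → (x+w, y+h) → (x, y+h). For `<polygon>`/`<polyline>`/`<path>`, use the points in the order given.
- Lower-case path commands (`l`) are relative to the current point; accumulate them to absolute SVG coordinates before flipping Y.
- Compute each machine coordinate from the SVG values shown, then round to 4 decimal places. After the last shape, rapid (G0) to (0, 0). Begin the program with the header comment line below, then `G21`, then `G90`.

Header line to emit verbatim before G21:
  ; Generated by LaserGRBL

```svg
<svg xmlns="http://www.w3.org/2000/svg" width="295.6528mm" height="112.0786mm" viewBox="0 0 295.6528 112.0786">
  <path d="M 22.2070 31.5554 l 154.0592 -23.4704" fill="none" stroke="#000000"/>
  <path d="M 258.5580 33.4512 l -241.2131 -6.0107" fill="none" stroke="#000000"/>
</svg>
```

Since the viewBox matches the mm dimensions, user units are millimetres directly. The only transform is the Y-flip y_m = 112.0786 − y_svg.

Shape 1 is a line segment drawn with `<path>`. Its stroke #000000 means engrave at S389, F3550. After flipping Y the toolpath is (22.2070,80.5232) → (176.2662,103.9936).

Shape 2 is a line segment drawn with `<path>`. Its stroke #000000 means engrave at S389, F3550. After flipping Y the toolpath is (258.5580,78.6274) → (17.3449,84.6381).

; Generated by LaserGRBL
G21
G90
G0 X22.2070 Y80.5232
M3 S389
G1 X176.2662 Y103.9936 F3550
M5
G0 X258.5580 Y78.6274
M3 S389
G1 X17.3449 Y84.6381 F3550
M5
G0 X0.0000 Y0.0000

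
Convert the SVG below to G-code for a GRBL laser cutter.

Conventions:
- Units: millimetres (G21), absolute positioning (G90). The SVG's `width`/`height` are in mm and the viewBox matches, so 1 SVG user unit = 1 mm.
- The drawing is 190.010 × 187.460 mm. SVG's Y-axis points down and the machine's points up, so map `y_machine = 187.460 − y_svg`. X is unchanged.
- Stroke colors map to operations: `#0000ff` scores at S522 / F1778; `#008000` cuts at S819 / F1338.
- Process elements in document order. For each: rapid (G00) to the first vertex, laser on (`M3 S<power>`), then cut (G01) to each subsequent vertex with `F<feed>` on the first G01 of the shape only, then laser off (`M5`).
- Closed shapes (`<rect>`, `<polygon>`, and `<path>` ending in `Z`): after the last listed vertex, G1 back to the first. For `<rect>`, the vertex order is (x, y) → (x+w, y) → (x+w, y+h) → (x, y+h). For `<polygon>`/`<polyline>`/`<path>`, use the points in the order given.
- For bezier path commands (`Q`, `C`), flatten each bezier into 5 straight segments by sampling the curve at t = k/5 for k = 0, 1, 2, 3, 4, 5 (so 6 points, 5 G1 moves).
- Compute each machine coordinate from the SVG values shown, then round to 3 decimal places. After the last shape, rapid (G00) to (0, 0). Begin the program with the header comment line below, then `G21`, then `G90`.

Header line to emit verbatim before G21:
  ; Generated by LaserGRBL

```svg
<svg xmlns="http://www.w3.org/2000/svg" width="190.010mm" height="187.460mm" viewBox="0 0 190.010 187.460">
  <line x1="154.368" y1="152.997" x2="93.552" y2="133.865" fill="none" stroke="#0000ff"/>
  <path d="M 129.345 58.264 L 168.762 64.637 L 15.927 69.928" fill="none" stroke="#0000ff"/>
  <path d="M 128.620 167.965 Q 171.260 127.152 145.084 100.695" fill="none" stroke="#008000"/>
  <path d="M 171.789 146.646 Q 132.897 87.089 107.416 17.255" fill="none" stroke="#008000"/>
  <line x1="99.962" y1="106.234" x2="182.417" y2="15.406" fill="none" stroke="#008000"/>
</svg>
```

Since the viewBox matches the mm dimensions, user units are millimetres directly. The only transform is the Y-flip y_m = 187.460 − y_svg.

Shape 1 is a line segment drawn with `<line>`. Its stroke #0000ff means score at S522, F1778. After flipping Y the toolpath is (154.368,34.463) → (93.552,53.595).

Shape 2 is a open polyline drawn with `<path>`. Its stroke #0000ff means score at S522, F1778. After flipping Y the toolpath is (129.345,129.196) → (168.762,122.823) → (15.927,117.532).

Shape 3 is a quadratic bezier drawn with `<path>`. Its stroke #008000 means cut at S819, F1338. After flipping Y the toolpath is (128.620,19.495) → (142.923,35.246) → (151.721,49.848) → (155.014,63.302) → (152.802,75.608) → (145.084,86.765).

Shape 4 is a quadratic bezier drawn with `<path>`. Its stroke #008000 means cut at S819, F1338. After flipping Y the toolpath is (171.789,40.814) → (156.769,65.048) → (142.821,90.104) → (129.947,115.982) → (118.145,142.682) → (107.416,170.205).

Shape 5 is a line segment drawn with `<line>`. Its stroke #008000 means cut at S819, F1338. After flipping Y the toolpath is (99.962,81.226) → (182.417,172.054).

; Generated by LaserGRBL
G21
G90
G00 X154.368 Y34.463
M3 S522
G01 X93.552 Y53.595 F1778
M5
G00 X129.345 Y129.196
M3 S522
G01 X168.762 Y122.823 F1778
G01 X15.927 Y117.532
M5
G00 X128.620 Y19.495
M3 S819
G01 X142.923 Y35.246 F1338
G01 X151.721 Y49.848
G01 X155.014 Y63.302
G01 X152.802 Y75.608
G01 X145.084 Y86.765
M5
G00 X171.789 Y40.814
M3 S819
G01 X156.769 Y65.048 F1338
G01 X142.821 Y90.104
G01 X129.947 Y115.982
G01 X118.145 Y142.682
G01 X107.416 Y170.205
M5
G00 X99.962 Y81.226
M3 S819
G01 X182.417 Y172.054 F1338
M5
G00 X0.000 Y0.000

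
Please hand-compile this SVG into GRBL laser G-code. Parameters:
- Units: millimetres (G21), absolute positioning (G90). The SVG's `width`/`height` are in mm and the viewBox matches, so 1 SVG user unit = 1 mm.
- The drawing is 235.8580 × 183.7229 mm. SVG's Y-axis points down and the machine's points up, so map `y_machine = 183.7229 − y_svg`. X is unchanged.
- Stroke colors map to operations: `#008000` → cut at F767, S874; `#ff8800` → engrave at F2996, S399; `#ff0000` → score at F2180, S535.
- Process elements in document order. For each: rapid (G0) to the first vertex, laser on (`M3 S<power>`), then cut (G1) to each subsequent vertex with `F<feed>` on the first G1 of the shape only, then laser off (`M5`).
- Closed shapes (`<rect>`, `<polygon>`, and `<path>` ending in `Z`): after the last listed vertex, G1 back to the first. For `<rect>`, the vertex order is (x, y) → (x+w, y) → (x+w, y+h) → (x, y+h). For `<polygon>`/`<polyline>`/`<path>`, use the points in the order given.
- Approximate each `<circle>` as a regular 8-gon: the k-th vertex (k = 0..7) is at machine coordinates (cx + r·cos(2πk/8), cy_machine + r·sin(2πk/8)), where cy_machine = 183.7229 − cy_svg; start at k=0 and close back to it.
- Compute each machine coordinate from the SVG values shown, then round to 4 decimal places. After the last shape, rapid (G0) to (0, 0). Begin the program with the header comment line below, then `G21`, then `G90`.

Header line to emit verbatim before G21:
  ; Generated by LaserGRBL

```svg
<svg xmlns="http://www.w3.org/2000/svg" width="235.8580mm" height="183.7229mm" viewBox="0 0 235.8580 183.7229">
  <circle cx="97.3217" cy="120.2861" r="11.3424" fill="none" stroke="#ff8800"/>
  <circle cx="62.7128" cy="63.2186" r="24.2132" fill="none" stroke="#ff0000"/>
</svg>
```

Since the viewBox matches the mm dimensions, user units are millimetres directly. The only transform is the Y-flip y_m = 183.7229 − y_svg.

Shape 1 is a circle drawn with `<circle>`. Its stroke #ff8800 means engrave at S399, F2996. After flipping Y the toolpath is (108.6641,63.4368) → (105.3420,71.4571) → (97.3217,74.7792) → (89.3014,71.4571) → (85.9793,63.4368) → (89.3014,55.4165) → (97.3217,52.0944) → (105.3420,55.4165) → (108.6641,63.4368), returning to the start.

Shape 2 is a circle drawn with `<circle>`. Its stroke #ff0000 means score at S535, F2180. After flipping Y the toolpath is (86.9260,120.5043) → (79.8341,137.6256) → (62.7128,144.7175) → (45.5915,137.6256) → (38.4996,120.5043) → (45.5915,103.3830) → (62.7128,96.2911) → (79.8341,103.3830) → (86.9260,120.5043), returning to the start.

; Generated by LaserGRBL
G21
G90
G0 X108.6641 Y63.4368
M3 S399
G1 X105.3420 Y71.4571 F2996
G1 X97.3217 Y74.7792
G1 X89.3014 Y71.4571
G1 X85.9793 Y63.4368
G1 X89.3014 Y55.4165
G1 X97.3217 Y52.0944
G1 X105.3420 Y55.4165
G1 X108.6641 Y63.4368
M5
G0 X86.9260 Y120.5043
M3 S535
G1 X79.8341 Y137.6256 F2180
G1 X62.7128 Y144.7175
G1 X45.5915 Y137.6256
G1 X38.4996 Y120.5043
G1 X45.5915 Y103.3830
G1 X62.7128 Y96.2911
G1 X79.8341 Y103.3830
G1 X86.9260 Y120.5043
M5
G0 X0.0000 Y0.0000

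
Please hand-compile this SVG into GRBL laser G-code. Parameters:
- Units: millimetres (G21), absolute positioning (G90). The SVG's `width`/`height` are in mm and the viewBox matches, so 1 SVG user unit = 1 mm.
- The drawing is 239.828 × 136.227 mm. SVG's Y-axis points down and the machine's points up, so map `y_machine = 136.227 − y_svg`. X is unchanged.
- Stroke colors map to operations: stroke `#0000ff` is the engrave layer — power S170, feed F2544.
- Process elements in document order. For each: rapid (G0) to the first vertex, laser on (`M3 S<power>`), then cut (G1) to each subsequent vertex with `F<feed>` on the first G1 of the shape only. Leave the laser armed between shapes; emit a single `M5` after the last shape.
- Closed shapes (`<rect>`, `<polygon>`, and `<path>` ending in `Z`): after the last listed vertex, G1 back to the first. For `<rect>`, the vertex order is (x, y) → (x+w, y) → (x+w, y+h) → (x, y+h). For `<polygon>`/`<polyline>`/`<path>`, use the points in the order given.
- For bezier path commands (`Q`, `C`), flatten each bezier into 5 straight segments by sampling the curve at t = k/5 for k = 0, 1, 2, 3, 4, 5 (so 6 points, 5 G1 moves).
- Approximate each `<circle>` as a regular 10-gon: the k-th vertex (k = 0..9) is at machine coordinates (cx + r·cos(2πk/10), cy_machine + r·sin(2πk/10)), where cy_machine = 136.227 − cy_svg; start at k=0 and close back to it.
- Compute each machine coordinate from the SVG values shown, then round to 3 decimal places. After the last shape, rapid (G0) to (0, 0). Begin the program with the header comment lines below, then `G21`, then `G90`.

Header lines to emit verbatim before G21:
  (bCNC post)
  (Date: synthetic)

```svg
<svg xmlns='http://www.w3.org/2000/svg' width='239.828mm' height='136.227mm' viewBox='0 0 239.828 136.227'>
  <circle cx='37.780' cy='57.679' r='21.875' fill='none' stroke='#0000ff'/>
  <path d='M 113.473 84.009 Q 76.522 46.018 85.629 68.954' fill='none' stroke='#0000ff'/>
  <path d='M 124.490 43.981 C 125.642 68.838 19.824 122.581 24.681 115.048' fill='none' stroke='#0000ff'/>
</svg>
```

(bCNC post)
(Date: synthetic)
G21
G90
G0 X59.655 Y78.548
M3 S170
G1 X55.477 Y91.406 F2544
G1 X44.540 Y99.352
G1 X31.020 Y99.352
G1 X20.083 Y91.406
G1 X15.905 Y78.548
G1 X20.083 Y65.690
G1 X31.020 Y57.744
G1 X44.540 Y57.744
G1 X55.477 Y65.690
G1 X59.655 Y78.548
G0 X113.473 Y52.218
M3 S170
G1 X100.535 Y64.977 F2544
G1 X91.281 Y72.862
G1 X85.713 Y75.873
G1 X83.829 Y74.010
G1 X85.629 Y67.273
G0 X124.490 Y92.246
M3 S170
G1 X114.086 Y74.587 F2544
G1 X88.456 Y54.323
G1 X58.047 Y35.782
G1 X33.307 Y23.291
G1 X24.681 Y21.179
M5
G0 X0.000 Y0.000

viewBox `0 0 239.828 136.227` with mm width/height → 1 unit = 1 mm. Flip: y_m = 136.227 − y_svg.

**Shape 1** — `<circle>` circle, stroke `#0000ff` → engrave (S170, F2544). Machine vertices: (59.655,78.548) → (55.477,91.406) → (44.540,99.352) → (31.020,99.352) → (20.083,91.406) → (15.905,78.548) → (20.083,65.690) → (31.020,57.744) → (44.540,57.744) → (55.477,65.690) → (59.655,78.548). Closed: final G1 returns to the first vertex.

**Shape 2** — `<path>` quadratic bezier, stroke `#0000ff` → engrave (S170, F2544). Control points (SVG): P0=(113.473,84.009), P1=(76.522,46.018), P2=(85.629,68.954); sampled at t=k/5. Machine vertices: (113.473,52.218) → (100.535,64.977) → (91.281,72.862) → (85.713,75.873) → (83.829,74.010) → (85.629,67.273). Open path.

**Shape 3** — `<path>` cubic bezier, stroke `#0000ff` → engrave (S170, F2544). Control points (SVG): P0=(124.490,43.981), P1=(125.642,68.838), P2=(19.824,122.581), P3=(24.681,115.048); sampled at t=k/5. Machine vertices: (124.490,92.246) → (114.086,74.587) → (88.456,54.323) → (58.047,35.782) → (33.307,23.291) → (24.681,21.179). Open path.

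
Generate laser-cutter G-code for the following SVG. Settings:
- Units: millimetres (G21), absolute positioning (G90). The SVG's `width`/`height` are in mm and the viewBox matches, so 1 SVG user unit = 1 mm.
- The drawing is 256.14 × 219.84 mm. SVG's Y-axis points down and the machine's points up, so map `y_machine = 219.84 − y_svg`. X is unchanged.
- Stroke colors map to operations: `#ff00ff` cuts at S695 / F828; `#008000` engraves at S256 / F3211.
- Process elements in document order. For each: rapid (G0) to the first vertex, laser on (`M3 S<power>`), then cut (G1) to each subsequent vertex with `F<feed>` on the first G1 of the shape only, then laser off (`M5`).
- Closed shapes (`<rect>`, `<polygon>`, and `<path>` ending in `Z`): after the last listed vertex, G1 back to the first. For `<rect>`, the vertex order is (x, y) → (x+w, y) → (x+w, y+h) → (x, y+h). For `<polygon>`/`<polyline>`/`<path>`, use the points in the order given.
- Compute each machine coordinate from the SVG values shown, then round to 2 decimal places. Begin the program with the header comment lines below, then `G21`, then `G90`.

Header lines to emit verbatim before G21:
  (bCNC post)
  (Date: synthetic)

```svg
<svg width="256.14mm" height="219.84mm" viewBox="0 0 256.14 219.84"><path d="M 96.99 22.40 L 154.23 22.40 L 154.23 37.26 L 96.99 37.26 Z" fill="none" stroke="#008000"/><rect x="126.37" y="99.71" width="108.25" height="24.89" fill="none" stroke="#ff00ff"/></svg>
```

viewBox `0 0 256.14 219.84` with mm width/height → 1 unit = 1 mm. Flip: y_m = 219.84 − y_svg.

**Shape 1** — `<path>` rectangle, stroke `#008000` → engrave (S256, F3211). Machine vertices: (96.99,197.44) → (154.23,197.44) → (154.23,182.58) → (96.99,182.58) → (96.99,197.44). Closed: final G1 returns to the first vertex.

**Shape 2** — `<rect>` rectangle, stroke `#ff00ff` → cut (S695, F828). Machine vertices: (126.37,120.13) → (234.62,120.13) → (234.62,95.24) → (126.37,95.24) → (126.37,120.13). Closed: final G1 returns to the first vertex.

(bCNC post)
(Date: synthetic)
G21
G90
G0 X96.99 Y197.44
M3 S256
G1 X154.23 Y197.44 F3211
G1 X154.23 Y182.58
G1 X96.99 Y182.58
G1 X96.99 Y197.44
M5
G0 X126.37 Y120.13
M3 S695
G1 X234.62 Y120.13 F828
G1 X234.62 Y95.24
G1 X126.37 Y95.24
G1 X126.37 Y120.13
M5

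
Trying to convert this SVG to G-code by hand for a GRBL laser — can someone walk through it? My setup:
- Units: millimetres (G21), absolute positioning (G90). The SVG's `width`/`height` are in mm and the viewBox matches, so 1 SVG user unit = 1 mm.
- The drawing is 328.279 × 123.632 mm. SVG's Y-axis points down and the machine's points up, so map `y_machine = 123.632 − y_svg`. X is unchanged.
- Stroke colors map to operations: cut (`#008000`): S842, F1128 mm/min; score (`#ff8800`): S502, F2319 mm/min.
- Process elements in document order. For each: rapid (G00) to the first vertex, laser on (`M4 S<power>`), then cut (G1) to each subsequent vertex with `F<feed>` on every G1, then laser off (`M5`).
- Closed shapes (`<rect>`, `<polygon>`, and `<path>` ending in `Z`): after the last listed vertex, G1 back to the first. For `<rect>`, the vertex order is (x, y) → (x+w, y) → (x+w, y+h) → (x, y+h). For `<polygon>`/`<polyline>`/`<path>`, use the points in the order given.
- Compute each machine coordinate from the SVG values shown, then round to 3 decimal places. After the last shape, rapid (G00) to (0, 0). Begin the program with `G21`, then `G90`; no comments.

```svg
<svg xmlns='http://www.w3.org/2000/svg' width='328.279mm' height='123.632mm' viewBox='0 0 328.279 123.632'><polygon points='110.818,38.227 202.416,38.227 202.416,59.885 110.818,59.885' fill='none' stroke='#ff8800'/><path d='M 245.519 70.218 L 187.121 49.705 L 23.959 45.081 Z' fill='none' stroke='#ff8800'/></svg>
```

G21
G90
G00 X110.818 Y85.405
M4 S502
G1 X202.416 Y85.405 F2319
G1 X202.416 Y63.747 F2319
G1 X110.818 Y63.747 F2319
G1 X110.818 Y85.405 F2319
M5
G00 X245.519 Y53.414
M4 S502
G1 X187.121 Y73.927 F2319
G1 X23.959 Y78.551 F2319
G1 X245.519 Y53.414 F2319
M5
G00 X0.000 Y0.000

Since the viewBox matches the mm dimensions, user units are millimetres directly. The only transform is the Y-flip y_m = 123.632 − y_svg.

Shape 1 is a rectangle drawn with `<polygon>`. Its stroke #ff8800 means score at S502, F2319. After flipping Y the toolpath is (110.818,85.405) → (202.416,85.405) → (202.416,63.747) → (110.818,63.747) → (110.818,85.405), returning to the start.

Shape 2 is a closed polygon drawn with `<path>`. Its stroke #ff8800 means score at S502, F2319. After flipping Y the toolpath is (245.519,53.414) → (187.121,73.927) → (23.959,78.551) → (245.519,53.414), returning to the start.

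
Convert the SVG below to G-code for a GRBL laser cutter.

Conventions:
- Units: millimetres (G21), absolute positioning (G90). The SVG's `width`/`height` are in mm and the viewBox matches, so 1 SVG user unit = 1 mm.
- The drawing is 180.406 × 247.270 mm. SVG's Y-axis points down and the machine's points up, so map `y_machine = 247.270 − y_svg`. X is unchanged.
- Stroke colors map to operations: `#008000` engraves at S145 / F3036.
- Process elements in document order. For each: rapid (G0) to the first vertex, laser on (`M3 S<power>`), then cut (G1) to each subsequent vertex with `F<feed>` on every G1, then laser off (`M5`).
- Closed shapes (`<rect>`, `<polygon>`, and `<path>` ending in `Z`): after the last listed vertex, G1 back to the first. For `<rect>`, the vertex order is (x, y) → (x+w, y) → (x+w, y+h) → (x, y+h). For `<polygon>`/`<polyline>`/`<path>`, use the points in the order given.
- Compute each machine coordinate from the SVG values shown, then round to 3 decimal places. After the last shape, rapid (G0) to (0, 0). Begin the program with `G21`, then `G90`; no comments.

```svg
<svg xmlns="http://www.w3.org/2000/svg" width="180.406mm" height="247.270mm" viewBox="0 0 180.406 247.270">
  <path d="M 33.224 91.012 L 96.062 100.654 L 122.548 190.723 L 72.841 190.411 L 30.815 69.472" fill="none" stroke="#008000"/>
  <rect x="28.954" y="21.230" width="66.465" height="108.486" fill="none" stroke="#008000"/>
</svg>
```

G21
G90
G0 X33.224 Y156.258
M3 S145
G1 X96.062 Y146.616 F3036
G1 X122.548 Y56.547 F3036
G1 X72.841 Y56.859 F3036
G1 X30.815 Y177.798 F3036
M5
G0 X28.954 Y226.040
M3 S145
G1 X95.419 Y226.040 F3036
G1 X95.419 Y117.554 F3036
G1 X28.954 Y117.554 F3036
G1 X28.954 Y226.040 F3036
M5
G0 X0.000 Y0.000

viewBox `0 0 180.406 247.270` with mm width/height → 1 unit = 1 mm. Flip: y_m = 247.270 − y_svg.

**Shape 1** — `<path>` open polyline, stroke `#008000` → engrave (S145, F3036). Machine vertices: (33.224,156.258) → (96.062,146.616) → (122.548,56.547) → (72.841,56.859) → (30.815,177.798). Open path.

**Shape 2** — `<rect>` rectangle, stroke `#008000` → engrave (S145, F3036). Machine vertices: (28.954,226.040) → (95.419,226.040) → (95.419,117.554) → (28.954,117.554) → (28.954,226.040). Closed: final G1 returns to the first vertex.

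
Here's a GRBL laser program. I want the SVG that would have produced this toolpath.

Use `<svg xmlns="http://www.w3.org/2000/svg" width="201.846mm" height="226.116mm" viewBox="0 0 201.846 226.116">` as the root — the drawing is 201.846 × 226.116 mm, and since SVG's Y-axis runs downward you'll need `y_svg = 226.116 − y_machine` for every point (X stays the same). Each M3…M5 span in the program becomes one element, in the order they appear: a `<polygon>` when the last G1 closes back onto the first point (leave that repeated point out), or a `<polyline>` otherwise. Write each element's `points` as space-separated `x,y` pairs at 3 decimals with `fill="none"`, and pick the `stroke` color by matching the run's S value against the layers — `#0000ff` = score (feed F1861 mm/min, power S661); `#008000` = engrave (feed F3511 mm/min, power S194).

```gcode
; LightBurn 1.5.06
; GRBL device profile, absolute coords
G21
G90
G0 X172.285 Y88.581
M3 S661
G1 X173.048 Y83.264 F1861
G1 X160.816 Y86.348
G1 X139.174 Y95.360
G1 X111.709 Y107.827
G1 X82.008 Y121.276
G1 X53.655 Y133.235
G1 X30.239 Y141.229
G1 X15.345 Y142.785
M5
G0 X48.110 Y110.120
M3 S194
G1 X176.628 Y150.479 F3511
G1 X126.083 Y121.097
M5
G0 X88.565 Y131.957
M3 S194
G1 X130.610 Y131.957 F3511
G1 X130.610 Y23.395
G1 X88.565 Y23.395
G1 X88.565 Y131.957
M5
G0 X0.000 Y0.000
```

<svg xmlns="http://www.w3.org/2000/svg" width="201.846mm" height="226.116mm" viewBox="0 0 201.846 226.116">
  <polyline points="172.285,137.535 173.048,142.852 160.816,139.768 139.174,130.756 111.709,118.289 82.008,104.840 53.655,92.881 30.239,84.887 15.345,83.331" fill="none" stroke="#0000ff"/>
  <polyline points="48.110,115.996 176.628,75.637 126.083,105.019" fill="none" stroke="#008000"/>
  <polygon points="88.565,94.159 130.610,94.159 130.610,202.721 88.565,202.721" fill="none" stroke="#008000"/>
</svg>

y_svg = 226.116 − y_m.

[1] S661→`#0000ff` (score); open run; points: 172.285,137.535 173.048,142.852 160.816,139.768 139.174,130.756 111.709,118.289 82.008,104.840 53.655,92.881 30.239,84.887 15.345,83.331

[2] S194→`#008000` (engrave); open run; points: 48.110,115.996 176.628,75.637 126.083,105.019

[3] S194→`#008000` (engrave); closed run; points: 88.565,94.159 130.610,94.159 130.610,202.721 88.565,202.721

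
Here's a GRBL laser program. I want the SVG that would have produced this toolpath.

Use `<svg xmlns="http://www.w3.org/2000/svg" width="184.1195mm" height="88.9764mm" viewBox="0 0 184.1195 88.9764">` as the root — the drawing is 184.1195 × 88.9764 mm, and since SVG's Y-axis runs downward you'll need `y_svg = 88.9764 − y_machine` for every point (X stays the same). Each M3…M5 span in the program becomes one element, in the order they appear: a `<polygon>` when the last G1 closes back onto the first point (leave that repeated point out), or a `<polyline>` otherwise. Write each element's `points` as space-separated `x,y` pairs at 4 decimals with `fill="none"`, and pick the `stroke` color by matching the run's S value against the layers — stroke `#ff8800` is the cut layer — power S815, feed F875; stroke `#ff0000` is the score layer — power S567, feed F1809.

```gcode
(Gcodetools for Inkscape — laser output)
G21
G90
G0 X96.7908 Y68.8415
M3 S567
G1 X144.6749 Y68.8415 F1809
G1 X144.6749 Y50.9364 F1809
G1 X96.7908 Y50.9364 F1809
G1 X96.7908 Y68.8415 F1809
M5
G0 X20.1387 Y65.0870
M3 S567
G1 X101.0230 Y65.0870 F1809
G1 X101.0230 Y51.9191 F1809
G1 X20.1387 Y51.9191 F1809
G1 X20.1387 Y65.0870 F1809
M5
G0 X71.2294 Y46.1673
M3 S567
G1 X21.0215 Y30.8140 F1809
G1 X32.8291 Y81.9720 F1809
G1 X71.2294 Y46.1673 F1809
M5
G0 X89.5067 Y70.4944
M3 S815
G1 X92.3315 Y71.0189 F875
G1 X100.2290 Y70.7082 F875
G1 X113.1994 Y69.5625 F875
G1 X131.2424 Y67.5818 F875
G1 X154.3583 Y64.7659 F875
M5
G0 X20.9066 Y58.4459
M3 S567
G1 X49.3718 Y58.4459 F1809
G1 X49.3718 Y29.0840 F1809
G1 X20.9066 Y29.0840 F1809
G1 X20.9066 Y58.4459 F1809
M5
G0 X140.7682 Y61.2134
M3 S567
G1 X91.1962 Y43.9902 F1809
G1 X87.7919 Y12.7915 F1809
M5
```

y_svg = 88.9764 − y_m.

[1] S567→`#ff0000` (score); closed run; points: 96.7908,20.1349 144.6749,20.1349 144.6749,38.0400 96.7908,38.0400

[2] S567→`#ff0000` (score); closed run; points: 20.1387,23.8894 101.0230,23.8894 101.0230,37.0573 20.1387,37.0573

[3] S567→`#ff0000` (score); closed run; points: 71.2294,42.8091 21.0215,58.1624 32.8291,7.0044

[4] S815→`#ff8800` (cut); open run; points: 89.5067,18.4820 92.3315,17.9575 100.2290,18.2682 113.1994,19.4139 131.2424,21.3946 154.3583,24.2105

[5] S567→`#ff0000` (score); closed run; points: 20.9066,30.5305 49.3718,30.5305 49.3718,59.8924 20.9066,59.8924

[6] S567→`#ff0000` (score); open run; points: 140.7682,27.7630 91.1962,44.9862 87.7919,76.1849

<svg xmlns="http://www.w3.org/2000/svg" width="184.1195mm" height="88.9764mm" viewBox="0 0 184.1195 88.9764">
  <polygon points="96.7908,20.1349 144.6749,20.1349 144.6749,38.0400 96.7908,38.0400" fill="none" stroke="#ff0000"/>
  <polygon points="20.1387,23.8894 101.0230,23.8894 101.0230,37.0573 20.1387,37.0573" fill="none" stroke="#ff0000"/>
  <polygon points="71.2294,42.8091 21.0215,58.1624 32.8291,7.0044" fill="none" stroke="#ff0000"/>
  <polyline points="89.5067,18.4820 92.3315,17.9575 100.2290,18.2682 113.1994,19.4139 131.2424,21.3946 154.3583,24.2105" fill="none" stroke="#ff8800"/>
  <polygon points="20.9066,30.5305 49.3718,30.5305 49.3718,59.8924 20.9066,59.8924" fill="none" stroke="#ff0000"/>
  <polyline points="140.7682,27.7630 91.1962,44.9862 87.7919,76.1849" fill="none" stroke="#ff0000"/>
</svg>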